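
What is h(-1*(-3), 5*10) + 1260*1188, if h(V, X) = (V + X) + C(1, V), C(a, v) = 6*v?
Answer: 1496951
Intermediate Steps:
h(V, X) = X + 7*V (h(V, X) = (V + X) + 6*V = X + 7*V)
h(-1*(-3), 5*10) + 1260*1188 = (5*10 + 7*(-1*(-3))) + 1260*1188 = (50 + 7*3) + 1496880 = (50 + 21) + 1496880 = 71 + 1496880 = 1496951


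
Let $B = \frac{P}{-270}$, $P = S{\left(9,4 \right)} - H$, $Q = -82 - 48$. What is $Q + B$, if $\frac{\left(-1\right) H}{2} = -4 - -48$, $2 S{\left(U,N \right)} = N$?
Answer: $- \frac{391}{3} \approx -130.33$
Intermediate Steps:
$S{\left(U,N \right)} = \frac{N}{2}$
$H = -88$ ($H = - 2 \left(-4 - -48\right) = - 2 \left(-4 + 48\right) = \left(-2\right) 44 = -88$)
$Q = -130$
$P = 90$ ($P = \frac{1}{2} \cdot 4 - -88 = 2 + 88 = 90$)
$B = - \frac{1}{3}$ ($B = \frac{90}{-270} = 90 \left(- \frac{1}{270}\right) = - \frac{1}{3} \approx -0.33333$)
$Q + B = -130 - \frac{1}{3} = - \frac{391}{3}$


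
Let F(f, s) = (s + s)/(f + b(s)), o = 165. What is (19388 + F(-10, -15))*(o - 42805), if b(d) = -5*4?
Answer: -826746960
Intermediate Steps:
b(d) = -20
F(f, s) = 2*s/(-20 + f) (F(f, s) = (s + s)/(f - 20) = (2*s)/(-20 + f) = 2*s/(-20 + f))
(19388 + F(-10, -15))*(o - 42805) = (19388 + 2*(-15)/(-20 - 10))*(165 - 42805) = (19388 + 2*(-15)/(-30))*(-42640) = (19388 + 2*(-15)*(-1/30))*(-42640) = (19388 + 1)*(-42640) = 19389*(-42640) = -826746960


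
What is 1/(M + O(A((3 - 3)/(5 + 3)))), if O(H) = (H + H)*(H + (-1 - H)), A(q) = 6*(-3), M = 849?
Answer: 1/885 ≈ 0.0011299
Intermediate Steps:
A(q) = -18
O(H) = -2*H (O(H) = (2*H)*(-1) = -2*H)
1/(M + O(A((3 - 3)/(5 + 3)))) = 1/(849 - 2*(-18)) = 1/(849 + 36) = 1/885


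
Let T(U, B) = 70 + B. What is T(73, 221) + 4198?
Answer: 4489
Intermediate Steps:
T(73, 221) + 4198 = (70 + 221) + 4198 = 291 + 4198 = 4489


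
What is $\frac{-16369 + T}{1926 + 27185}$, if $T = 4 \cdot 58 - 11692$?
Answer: $- \frac{27829}{29111} \approx -0.95596$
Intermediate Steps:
$T = -11460$ ($T = 232 - 11692 = -11460$)
$\frac{-16369 + T}{1926 + 27185} = \frac{-16369 - 11460}{1926 + 27185} = - \frac{27829}{29111}$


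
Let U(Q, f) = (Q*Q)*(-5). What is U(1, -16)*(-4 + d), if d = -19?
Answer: 115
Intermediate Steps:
U(Q, f) = -5*Q**2 (U(Q, f) = Q**2*(-5) = -5*Q**2)
U(1, -16)*(-4 + d) = (-5*1**2)*(-4 - 19) = -5*1*(-23) = -5*(-23) = 115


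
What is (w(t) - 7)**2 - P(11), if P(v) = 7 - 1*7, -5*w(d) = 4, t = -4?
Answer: 1521/25 ≈ 60.840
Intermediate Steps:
w(d) = -4/5 (w(d) = -1/5*4 = -4/5)
P(v) = 0 (P(v) = 7 - 7 = 0)
(w(t) - 7)**2 - P(11) = (-4/5 - 7)**2 - 1*0 = (-39/5)**2 + 0 = 1521/25 + 0 = 1521/25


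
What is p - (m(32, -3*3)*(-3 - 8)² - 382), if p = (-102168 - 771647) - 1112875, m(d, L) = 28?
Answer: -1989696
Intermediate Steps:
p = -1986690 (p = -873815 - 1112875 = -1986690)
p - (m(32, -3*3)*(-3 - 8)² - 382) = -1986690 - (28*(-3 - 8)² - 382) = -1986690 - (28*(-11)² - 382) = -1986690 - (28*121 - 382) = -1986690 - (3388 - 382) = -1986690 - 1*3006 = -1986690 - 3006 = -1989696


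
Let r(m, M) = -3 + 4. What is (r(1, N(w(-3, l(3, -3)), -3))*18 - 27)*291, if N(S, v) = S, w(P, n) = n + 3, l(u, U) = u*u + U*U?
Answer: -2619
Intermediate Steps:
l(u, U) = U**2 + u**2 (l(u, U) = u**2 + U**2 = U**2 + u**2)
w(P, n) = 3 + n
r(m, M) = 1
(r(1, N(w(-3, l(3, -3)), -3))*18 - 27)*291 = (1*18 - 27)*291 = (18 - 27)*291 = -9*291 = -2619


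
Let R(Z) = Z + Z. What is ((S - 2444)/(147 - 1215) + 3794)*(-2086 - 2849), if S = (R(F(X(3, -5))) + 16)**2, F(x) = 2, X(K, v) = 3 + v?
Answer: -1667222305/89 ≈ -1.8733e+7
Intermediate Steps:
R(Z) = 2*Z
S = 400 (S = (2*2 + 16)**2 = (4 + 16)**2 = 20**2 = 400)
((S - 2444)/(147 - 1215) + 3794)*(-2086 - 2849) = ((400 - 2444)/(147 - 1215) + 3794)*(-2086 - 2849) = (-2044/(-1068) + 3794)*(-4935) = (-2044*(-1/1068) + 3794)*(-4935) = (511/267 + 3794)*(-4935) = (1013509/267)*(-4935) = -1667222305/89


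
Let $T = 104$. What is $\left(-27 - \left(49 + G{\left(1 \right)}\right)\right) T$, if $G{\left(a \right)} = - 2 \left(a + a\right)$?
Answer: $-7488$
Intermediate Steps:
$G{\left(a \right)} = - 4 a$ ($G{\left(a \right)} = - 2 \cdot 2 a = - 4 a$)
$\left(-27 - \left(49 + G{\left(1 \right)}\right)\right) T = \left(-27 - \left(49 - 4\right)\right) 104 = \left(-27 - 45\right) 104 = \left(-72\right) 104 = -7488$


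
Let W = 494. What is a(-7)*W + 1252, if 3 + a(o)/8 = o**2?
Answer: 183044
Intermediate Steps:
a(o) = -24 + 8*o**2
a(-7)*W + 1252 = (-24 + 8*(-7)**2)*494 + 1252 = (-24 + 8*49)*494 + 1252 = (-24 + 392)*494 + 1252 = 368*494 + 1252 = 181792 + 1252 = 183044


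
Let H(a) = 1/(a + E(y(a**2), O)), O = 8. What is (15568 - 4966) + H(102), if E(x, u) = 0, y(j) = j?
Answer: 1081405/102 ≈ 10602.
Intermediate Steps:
H(a) = 1/a (H(a) = 1/(a + 0) = 1/a)
(15568 - 4966) + H(102) = (15568 - 4966) + 1/102 = 10602 + 1/102 = 1081405/102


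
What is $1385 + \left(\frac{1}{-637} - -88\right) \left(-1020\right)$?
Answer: $- \frac{56293855}{637} \approx -88373.0$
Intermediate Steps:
$1385 + \left(\frac{1}{-637} - -88\right) \left(-1020\right) = 1385 + \left(- \frac{1}{637} + 88\right) \left(-1020\right) = 1385 + \frac{56055}{637} \left(-1020\right) = 1385 - \frac{57176100}{637} = - \frac{56293855}{637}$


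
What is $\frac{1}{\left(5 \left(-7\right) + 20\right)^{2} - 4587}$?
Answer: $- \frac{1}{4362} \approx -0.00022925$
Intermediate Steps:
$\frac{1}{\left(5 \left(-7\right) + 20\right)^{2} - 4587} = \frac{1}{\left(-35 + 20\right)^{2} - 4587} = \frac{1}{\left(-15\right)^{2} - 4587} = \frac{1}{225 - 4587} = \frac{1}{-4362} = - \frac{1}{4362}$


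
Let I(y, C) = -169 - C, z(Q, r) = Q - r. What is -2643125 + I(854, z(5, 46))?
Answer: -2643253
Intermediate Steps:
-2643125 + I(854, z(5, 46)) = -2643125 + (-169 - (5 - 1*46)) = -2643125 + (-169 - (5 - 46)) = -2643125 + (-169 - 1*(-41)) = -2643125 + (-169 + 41) = -2643125 - 128 = -2643253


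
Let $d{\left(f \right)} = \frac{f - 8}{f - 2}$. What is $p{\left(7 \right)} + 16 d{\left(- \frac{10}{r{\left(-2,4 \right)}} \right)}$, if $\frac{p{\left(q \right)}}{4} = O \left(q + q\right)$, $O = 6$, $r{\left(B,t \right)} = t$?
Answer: $\frac{1120}{3} \approx 373.33$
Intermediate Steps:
$d{\left(f \right)} = \frac{-8 + f}{-2 + f}$
$p{\left(q \right)} = 48 q$ ($p{\left(q \right)} = 4 \cdot 6 \left(q + q\right) = 4 \cdot 6 \cdot 2 q = 4 \cdot 12 q = 48 q$)
$p{\left(7 \right)} + 16 d{\left(- \frac{10}{r{\left(-2,4 \right)}} \right)} = 48 \cdot 7 + 16 \frac{-8 - \frac{10}{4}}{-2 - \frac{10}{4}} = 336 + 16 \frac{-8 - \frac{5}{2}}{-2 - \frac{5}{2}} = 336 + 16 \frac{1}{- \frac{9}{2}} \left(- \frac{21}{2}\right) = 336 + 16 \left(\left(- \frac{2}{9}\right) \left(- \frac{21}{2}\right)\right) = 336 + 16 \cdot \frac{7}{3} = 336 + \frac{112}{3} = \frac{1120}{3}$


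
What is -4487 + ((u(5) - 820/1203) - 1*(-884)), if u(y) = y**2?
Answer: -4305154/1203 ≈ -3578.7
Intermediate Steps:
-4487 + ((u(5) - 820/1203) - 1*(-884)) = -4487 + ((5**2 - 820/1203) - 1*(-884)) = -4487 + ((25 - 820*1/1203) + 884) = -4487 + ((25 - 820/1203) + 884) = -4487 + (29255/1203 + 884) = -4487 + 1092707/1203 = -4305154/1203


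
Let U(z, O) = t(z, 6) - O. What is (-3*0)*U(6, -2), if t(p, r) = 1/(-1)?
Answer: 0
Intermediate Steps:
t(p, r) = -1
U(z, O) = -1 - O
(-3*0)*U(6, -2) = (-3*0)*(-1 - 1*(-2)) = 0*(-1 + 2) = 0*1 = 0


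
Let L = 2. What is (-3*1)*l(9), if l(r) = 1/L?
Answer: -3/2 ≈ -1.5000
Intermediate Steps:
l(r) = 1/2
(-3*1)*l(9) = -3*1*(1/2) = -3*1/2 = -3/2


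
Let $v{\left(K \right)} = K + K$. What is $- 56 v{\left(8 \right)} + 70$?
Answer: $-826$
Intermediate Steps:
$v{\left(K \right)} = 2 K$
$- 56 v{\left(8 \right)} + 70 = - 56 \cdot 2 \cdot 8 + 70 = \left(-56\right) 16 + 70 = -896 + 70 = -826$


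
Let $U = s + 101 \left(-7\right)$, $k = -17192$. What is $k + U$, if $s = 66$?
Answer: $-17833$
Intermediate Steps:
$U = -641$ ($U = 66 + 101 \left(-7\right) = 66 - 707 = -641$)
$k + U = -17192 - 641 = -17833$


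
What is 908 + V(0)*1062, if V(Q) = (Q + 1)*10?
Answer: 11528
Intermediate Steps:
V(Q) = 10 + 10*Q (V(Q) = (1 + Q)*10 = 10 + 10*Q)
908 + V(0)*1062 = 908 + (10 + 10*0)*1062 = 908 + (10 + 0)*1062 = 908 + 10*1062 = 908 + 10620 = 11528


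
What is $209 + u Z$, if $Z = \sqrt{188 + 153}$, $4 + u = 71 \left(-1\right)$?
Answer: $209 - 75 \sqrt{341} \approx -1176.0$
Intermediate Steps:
$u = -75$ ($u = -4 + 71 \left(-1\right) = -4 - 71 = -75$)
$Z = \sqrt{341} \approx 18.466$
$209 + u Z = 209 - 75 \sqrt{341}$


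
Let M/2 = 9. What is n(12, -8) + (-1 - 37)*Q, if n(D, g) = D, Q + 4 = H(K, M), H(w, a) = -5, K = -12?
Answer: 354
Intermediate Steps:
M = 18 (M = 2*9 = 18)
Q = -9 (Q = -4 - 5 = -9)
n(12, -8) + (-1 - 37)*Q = 12 + (-1 - 37)*(-9) = 12 - 38*(-9) = 12 + 342 = 354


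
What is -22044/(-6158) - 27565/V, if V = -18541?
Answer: 289231537/57087739 ≈ 5.0664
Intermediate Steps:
-22044/(-6158) - 27565/V = -22044/(-6158) - 27565/(-18541) = -22044*(-1/6158) - 27565*(-1/18541) = 11022/3079 + 27565/18541 = 289231537/57087739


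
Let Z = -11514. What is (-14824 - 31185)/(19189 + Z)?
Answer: -46009/7675 ≈ -5.9947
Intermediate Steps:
(-14824 - 31185)/(19189 + Z) = (-14824 - 31185)/(19189 - 11514) = -46009/7675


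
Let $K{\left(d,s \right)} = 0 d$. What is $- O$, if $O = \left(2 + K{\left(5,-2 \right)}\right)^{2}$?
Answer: $-4$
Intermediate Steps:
$K{\left(d,s \right)} = 0$
$O = 4$ ($O = \left(2 + 0\right)^{2} = 2^{2} = 4$)
$- O = \left(-1\right) 4 = -4$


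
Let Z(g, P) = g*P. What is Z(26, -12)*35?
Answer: -10920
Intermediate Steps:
Z(g, P) = P*g
Z(26, -12)*35 = -12*26*35 = -312*35 = -10920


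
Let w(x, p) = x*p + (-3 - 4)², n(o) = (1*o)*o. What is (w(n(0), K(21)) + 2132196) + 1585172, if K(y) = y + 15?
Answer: 3717417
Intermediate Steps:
n(o) = o² (n(o) = o*o = o²)
K(y) = 15 + y
w(x, p) = 49 + p*x (w(x, p) = p*x + (-7)² = p*x + 49 = 49 + p*x)
(w(n(0), K(21)) + 2132196) + 1585172 = ((49 + (15 + 21)*0²) + 2132196) + 1585172 = ((49 + 36*0) + 2132196) + 1585172 = ((49 + 0) + 2132196) + 1585172 = (49 + 2132196) + 1585172 = 2132245 + 1585172 = 3717417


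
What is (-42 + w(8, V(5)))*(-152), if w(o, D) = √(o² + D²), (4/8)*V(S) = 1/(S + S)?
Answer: 6384 - 152*√1601/5 ≈ 5167.6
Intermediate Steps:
V(S) = 1/S (V(S) = 2/(S + S) = 2/((2*S)) = 2*(1/(2*S)) = 1/S)
w(o, D) = √(D² + o²)
(-42 + w(8, V(5)))*(-152) = (-42 + √((1/5)² + 8²))*(-152) = (-42 + √((⅕)² + 64))*(-152) = (-42 + √(1/25 + 64))*(-152) = (-42 + √(1601/25))*(-152) = (-42 + √1601/5)*(-152) = 6384 - 152*√1601/5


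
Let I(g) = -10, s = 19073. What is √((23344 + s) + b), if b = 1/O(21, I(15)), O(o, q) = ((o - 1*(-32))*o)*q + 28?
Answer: √5228082043366/11102 ≈ 205.95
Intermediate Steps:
O(o, q) = 28 + o*q*(32 + o) (O(o, q) = ((o + 32)*o)*q + 28 = ((32 + o)*o)*q + 28 = (o*(32 + o))*q + 28 = o*q*(32 + o) + 28 = 28 + o*q*(32 + o))
b = -1/11102 (b = 1/(28 - 10*21² + 32*21*(-10)) = 1/(28 - 10*441 - 6720) = 1/(28 - 4410 - 6720) = 1/(-11102) = -1/11102 ≈ -9.0074e-5)
√((23344 + s) + b) = √((23344 + 19073) - 1/11102) = √(42417 - 1/11102) = √(470913533/11102) = √5228082043366/11102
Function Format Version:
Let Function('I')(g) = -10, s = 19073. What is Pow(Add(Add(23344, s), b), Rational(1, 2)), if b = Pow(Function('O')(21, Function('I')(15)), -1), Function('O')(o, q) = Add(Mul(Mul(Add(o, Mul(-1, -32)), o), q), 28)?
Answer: Mul(Rational(1, 11102), Pow(5228082043366, Rational(1, 2))) ≈ 205.95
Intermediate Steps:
Function('O')(o, q) = Add(28, Mul(o, q, Add(32, o))) (Function('O')(o, q) = Add(Mul(Mul(Add(o, 32), o), q), 28) = Add(Mul(Mul(Add(32, o), o), q), 28) = Add(Mul(Mul(o, Add(32, o)), q), 28) = Add(Mul(o, q, Add(32, o)), 28) = Add(28, Mul(o, q, Add(32, o))))
b = Rational(-1, 11102) (b = Pow(Add(28, Mul(-10, Pow(21, 2)), Mul(32, 21, -10)), -1) = Pow(Add(28, Mul(-10, 441), -6720), -1) = Pow(Add(28, -4410, -6720), -1) = Pow(-11102, -1) = Rational(-1, 11102) ≈ -9.0074e-5)
Pow(Add(Add(23344, s), b), Rational(1, 2)) = Pow(Add(Add(23344, 19073), Rational(-1, 11102)), Rational(1, 2)) = Pow(Add(42417, Rational(-1, 11102)), Rational(1, 2)) = Pow(Rational(470913533, 11102), Rational(1, 2)) = Mul(Rational(1, 11102), Pow(5228082043366, Rational(1, 2)))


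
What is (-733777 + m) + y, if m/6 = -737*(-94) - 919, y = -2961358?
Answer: -3284981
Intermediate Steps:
m = 410154 (m = 6*(-737*(-94) - 919) = 6*(69278 - 919) = 6*68359 = 410154)
(-733777 + m) + y = (-733777 + 410154) - 2961358 = -323623 - 2961358 = -3284981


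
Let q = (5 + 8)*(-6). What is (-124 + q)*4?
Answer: -808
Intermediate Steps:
q = -78 (q = 13*(-6) = -78)
(-124 + q)*4 = (-124 - 78)*4 = -202*4 = -808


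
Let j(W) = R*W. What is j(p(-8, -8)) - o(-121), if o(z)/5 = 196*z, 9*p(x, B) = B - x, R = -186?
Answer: 118580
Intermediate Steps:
p(x, B) = -x/9 + B/9 (p(x, B) = (B - x)/9 = -x/9 + B/9)
j(W) = -186*W
o(z) = 980*z (o(z) = 5*(196*z) = 980*z)
j(p(-8, -8)) - o(-121) = -186*(-⅑*(-8) + (⅑)*(-8)) - 980*(-121) = -186*(8/9 - 8/9) - 1*(-118580) = -186*0 + 118580 = 0 + 118580 = 118580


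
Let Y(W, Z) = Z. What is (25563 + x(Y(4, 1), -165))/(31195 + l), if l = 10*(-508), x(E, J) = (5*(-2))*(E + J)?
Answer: 27203/26115 ≈ 1.0417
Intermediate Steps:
x(E, J) = -10*E - 10*J (x(E, J) = -10*(E + J) = -10*E - 10*J)
l = -5080
(25563 + x(Y(4, 1), -165))/(31195 + l) = (25563 + (-10*1 - 10*(-165)))/(31195 - 5080) = (25563 + (-10 + 1650))/26115 = (25563 + 1640)*(1/26115) = 27203*(1/26115) = 27203/26115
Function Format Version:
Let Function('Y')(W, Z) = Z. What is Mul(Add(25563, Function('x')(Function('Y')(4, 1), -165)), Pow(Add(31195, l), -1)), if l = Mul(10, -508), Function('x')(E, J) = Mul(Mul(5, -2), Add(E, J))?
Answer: Rational(27203, 26115) ≈ 1.0417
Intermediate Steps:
Function('x')(E, J) = Add(Mul(-10, E), Mul(-10, J)) (Function('x')(E, J) = Mul(-10, Add(E, J)) = Add(Mul(-10, E), Mul(-10, J)))
l = -5080
Mul(Add(25563, Function('x')(Function('Y')(4, 1), -165)), Pow(Add(31195, l), -1)) = Mul(Add(25563, Add(Mul(-10, 1), Mul(-10, -165))), Pow(Add(31195, -5080), -1)) = Mul(Add(25563, Add(-10, 1650)), Pow(26115, -1)) = Mul(Add(25563, 1640), Rational(1, 26115)) = Mul(27203, Rational(1, 26115)) = Rational(27203, 26115)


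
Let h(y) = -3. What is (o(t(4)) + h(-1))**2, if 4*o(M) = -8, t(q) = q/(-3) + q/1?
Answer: 25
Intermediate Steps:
t(q) = 2*q/3 (t(q) = q*(-1/3) + q*1 = -q/3 + q = 2*q/3)
o(M) = -2 (o(M) = (1/4)*(-8) = -2)
(o(t(4)) + h(-1))**2 = (-2 - 3)**2 = (-5)**2 = 25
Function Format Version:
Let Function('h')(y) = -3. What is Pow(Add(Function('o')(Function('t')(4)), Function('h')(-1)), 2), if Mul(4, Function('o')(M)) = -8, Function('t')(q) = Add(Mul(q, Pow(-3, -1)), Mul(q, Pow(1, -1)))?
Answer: 25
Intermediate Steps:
Function('t')(q) = Mul(Rational(2, 3), q) (Function('t')(q) = Add(Mul(q, Rational(-1, 3)), Mul(q, 1)) = Add(Mul(Rational(-1, 3), q), q) = Mul(Rational(2, 3), q))
Function('o')(M) = -2 (Function('o')(M) = Mul(Rational(1, 4), -8) = -2)
Pow(Add(Function('o')(Function('t')(4)), Function('h')(-1)), 2) = Pow(Add(-2, -3), 2) = Pow(-5, 2) = 25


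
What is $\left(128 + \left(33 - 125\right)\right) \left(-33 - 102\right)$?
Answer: $-4860$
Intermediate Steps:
$\left(128 + \left(33 - 125\right)\right) \left(-33 - 102\right) = \left(128 + \left(33 - 125\right)\right) \left(-135\right) = \left(128 - 92\right) \left(-135\right) = 36 \left(-135\right) = -4860$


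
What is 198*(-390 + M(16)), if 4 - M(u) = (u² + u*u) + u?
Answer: -180972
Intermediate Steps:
M(u) = 4 - u - 2*u² (M(u) = 4 - ((u² + u*u) + u) = 4 - ((u² + u²) + u) = 4 - (2*u² + u) = 4 - (u + 2*u²) = 4 + (-u - 2*u²) = 4 - u - 2*u²)
198*(-390 + M(16)) = 198*(-390 + (4 - 1*16 - 2*16²)) = 198*(-390 + (4 - 16 - 2*256)) = 198*(-390 + (4 - 16 - 512)) = 198*(-390 - 524) = 198*(-914) = -180972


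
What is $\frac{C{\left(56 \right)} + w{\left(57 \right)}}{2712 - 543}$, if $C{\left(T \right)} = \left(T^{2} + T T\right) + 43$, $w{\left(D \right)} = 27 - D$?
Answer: $\frac{2095}{723} \approx 2.8976$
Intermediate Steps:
$C{\left(T \right)} = 43 + 2 T^{2}$ ($C{\left(T \right)} = \left(T^{2} + T^{2}\right) + 43 = 2 T^{2} + 43 = 43 + 2 T^{2}$)
$\frac{C{\left(56 \right)} + w{\left(57 \right)}}{2712 - 543} = \frac{\left(43 + 2 \cdot 56^{2}\right) + \left(27 - 57\right)}{2712 - 543} = \frac{\left(43 + 2 \cdot 3136\right) + \left(27 - 57\right)}{2169} = \left(\left(43 + 6272\right) - 30\right) \frac{1}{2169} = \left(6315 - 30\right) \frac{1}{2169} = 6285 \cdot \frac{1}{2169} = \frac{2095}{723}$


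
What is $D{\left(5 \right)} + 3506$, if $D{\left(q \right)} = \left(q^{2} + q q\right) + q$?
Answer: $3561$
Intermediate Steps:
$D{\left(q \right)} = q + 2 q^{2}$ ($D{\left(q \right)} = \left(q^{2} + q^{2}\right) + q = 2 q^{2} + q = q + 2 q^{2}$)
$D{\left(5 \right)} + 3506 = 5 \left(1 + 2 \cdot 5\right) + 3506 = 5 \left(1 + 10\right) + 3506 = 5 \cdot 11 + 3506 = 55 + 3506 = 3561$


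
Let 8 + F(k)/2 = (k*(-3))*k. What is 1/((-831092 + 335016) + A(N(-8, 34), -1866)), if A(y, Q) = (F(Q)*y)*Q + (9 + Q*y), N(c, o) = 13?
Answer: 1/506791599691 ≈ 1.9732e-12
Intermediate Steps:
F(k) = -16 - 6*k² (F(k) = -16 + 2*((k*(-3))*k) = -16 + 2*((-3*k)*k) = -16 + 2*(-3*k²) = -16 - 6*k²)
A(y, Q) = 9 + Q*y + Q*y*(-16 - 6*Q²) (A(y, Q) = ((-16 - 6*Q²)*y)*Q + (9 + Q*y) = (y*(-16 - 6*Q²))*Q + (9 + Q*y) = Q*y*(-16 - 6*Q²) + (9 + Q*y) = 9 + Q*y + Q*y*(-16 - 6*Q²))
1/((-831092 + 335016) + A(N(-8, 34), -1866)) = 1/((-831092 + 335016) + (9 - 15*(-1866)*13 - 6*13*(-1866)³)) = 1/(-496076 + (9 + 363870 - 6*13*(-6497329896))) = 1/(-496076 + (9 + 363870 + 506791731888)) = 1/(-496076 + 506792095767) = 1/506791599691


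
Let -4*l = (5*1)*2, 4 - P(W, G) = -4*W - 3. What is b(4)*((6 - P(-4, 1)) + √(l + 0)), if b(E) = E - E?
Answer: 0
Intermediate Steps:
P(W, G) = 7 + 4*W (P(W, G) = 4 - (-4*W - 3) = 4 - (-3 - 4*W) = 4 + (3 + 4*W) = 7 + 4*W)
b(E) = 0
l = -5/2 (l = -5*1*2/4 = -5*2/4 = -¼*10 = -5/2 ≈ -2.5000)
b(4)*((6 - P(-4, 1)) + √(l + 0)) = 0*((6 - (7 + 4*(-4))) + √(-5/2 + 0)) = 0*((6 - (7 - 16)) + √(-5/2)) = 0*((6 - 1*(-9)) + I*√10/2) = 0*((6 + 9) + I*√10/2) = 0*(15 + I*√10/2) = 0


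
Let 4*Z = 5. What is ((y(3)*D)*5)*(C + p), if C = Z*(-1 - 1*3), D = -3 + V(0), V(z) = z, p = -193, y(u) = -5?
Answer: -14850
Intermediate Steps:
Z = 5/4 (Z = (¼)*5 = 5/4 ≈ 1.2500)
D = -3 (D = -3 + 0 = -3)
C = -5 (C = 5*(-1 - 1*3)/4 = 5*(-1 - 3)/4 = (5/4)*(-4) = -5)
((y(3)*D)*5)*(C + p) = (-5*(-3)*5)*(-5 - 193) = (15*5)*(-198) = 75*(-198) = -14850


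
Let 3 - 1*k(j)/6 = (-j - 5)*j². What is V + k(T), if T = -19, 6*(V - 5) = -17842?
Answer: -99824/3 ≈ -33275.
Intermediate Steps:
V = -8906/3 (V = 5 + (⅙)*(-17842) = 5 - 8921/3 = -8906/3 ≈ -2968.7)
k(j) = 18 - 6*j²*(-5 - j) (k(j) = 18 - 6*(-j - 5)*j² = 18 - 6*(-5 - j)*j² = 18 - 6*j²*(-5 - j))
V + k(T) = -8906/3 + (18 + 6*(-19)³ + 30*(-19)²) = -8906/3 + (18 + 6*(-6859) + 30*361) = -8906/3 + (18 - 41154 + 10830) = -8906/3 - 30306 = -99824/3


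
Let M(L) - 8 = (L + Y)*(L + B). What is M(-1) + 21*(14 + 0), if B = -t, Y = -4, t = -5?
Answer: 282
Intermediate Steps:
B = 5 (B = -1*(-5) = 5)
M(L) = 8 + (-4 + L)*(5 + L) (M(L) = 8 + (L - 4)*(L + 5) = 8 + (-4 + L)*(5 + L))
M(-1) + 21*(14 + 0) = (-12 - 1 + (-1)²) + 21*(14 + 0) = (-12 - 1 + 1) + 21*14 = -12 + 294 = 282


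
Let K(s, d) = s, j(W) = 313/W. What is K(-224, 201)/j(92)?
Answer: -20608/313 ≈ -65.840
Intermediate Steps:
K(-224, 201)/j(92) = -224/(313/92) = -224/(313*(1/92)) = -224/313/92 = -224*92/313 = -20608/313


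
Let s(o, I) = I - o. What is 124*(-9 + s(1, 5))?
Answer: -620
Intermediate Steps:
124*(-9 + s(1, 5)) = 124*(-9 + (5 - 1*1)) = 124*(-9 + (5 - 1)) = 124*(-9 + 4) = 124*(-5) = -620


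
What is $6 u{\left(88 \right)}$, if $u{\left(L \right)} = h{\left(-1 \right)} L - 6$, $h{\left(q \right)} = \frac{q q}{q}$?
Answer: $-564$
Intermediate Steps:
$h{\left(q \right)} = q$ ($h{\left(q \right)} = \frac{q^{2}}{q} = q$)
$u{\left(L \right)} = -6 - L$ ($u{\left(L \right)} = - L - 6 = -6 - L$)
$6 u{\left(88 \right)} = 6 \left(-6 - 88\right) = 6 \left(-94\right) = -564$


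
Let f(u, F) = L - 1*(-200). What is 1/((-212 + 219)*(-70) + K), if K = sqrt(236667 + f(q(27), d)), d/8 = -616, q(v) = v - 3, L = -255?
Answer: -245/1744 - sqrt(59153)/1744 ≈ -0.27994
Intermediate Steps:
q(v) = -3 + v
d = -4928 (d = 8*(-616) = -4928)
f(u, F) = -55 (f(u, F) = -255 - 1*(-200) = -255 + 200 = -55)
K = 2*sqrt(59153) (K = sqrt(236667 - 55) = sqrt(236612) = 2*sqrt(59153) ≈ 486.43)
1/((-212 + 219)*(-70) + K) = 1/((-212 + 219)*(-70) + 2*sqrt(59153)) = 1/(7*(-70) + 2*sqrt(59153)) = 1/(-490 + 2*sqrt(59153))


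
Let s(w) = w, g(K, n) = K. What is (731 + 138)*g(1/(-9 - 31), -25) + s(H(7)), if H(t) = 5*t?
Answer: 531/40 ≈ 13.275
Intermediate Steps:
(731 + 138)*g(1/(-9 - 31), -25) + s(H(7)) = (731 + 138)/(-9 - 31) + 5*7 = 869/(-40) + 35 = 869*(-1/40) + 35 = -869/40 + 35 = 531/40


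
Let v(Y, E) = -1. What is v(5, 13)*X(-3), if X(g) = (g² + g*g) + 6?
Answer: -24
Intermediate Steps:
X(g) = 6 + 2*g² (X(g) = (g² + g²) + 6 = 2*g² + 6 = 6 + 2*g²)
v(5, 13)*X(-3) = -(6 + 2*(-3)²) = -(6 + 2*9) = -(6 + 18) = -1*24 = -24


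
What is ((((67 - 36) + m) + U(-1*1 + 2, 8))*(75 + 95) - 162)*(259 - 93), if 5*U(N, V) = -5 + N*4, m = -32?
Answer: -60756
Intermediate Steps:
U(N, V) = -1 + 4*N/5 (U(N, V) = (-5 + N*4)/5 = (-5 + 4*N)/5 = -1 + 4*N/5)
((((67 - 36) + m) + U(-1*1 + 2, 8))*(75 + 95) - 162)*(259 - 93) = ((((67 - 36) - 32) + (-1 + 4*(-1*1 + 2)/5))*(75 + 95) - 162)*(259 - 93) = (((31 - 32) + (-1 + 4*(-1 + 2)/5))*170 - 162)*166 = ((-1 + (-1 + (4/5)*1))*170 - 162)*166 = ((-1 + (-1 + 4/5))*170 - 162)*166 = ((-1 - 1/5)*170 - 162)*166 = (-6/5*170 - 162)*166 = (-204 - 162)*166 = -366*166 = -60756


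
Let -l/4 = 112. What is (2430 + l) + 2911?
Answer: 4893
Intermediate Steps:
l = -448 (l = -4*112 = -448)
(2430 + l) + 2911 = (2430 - 448) + 2911 = 1982 + 2911 = 4893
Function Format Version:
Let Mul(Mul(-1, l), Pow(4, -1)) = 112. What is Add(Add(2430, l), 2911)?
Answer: 4893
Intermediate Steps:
l = -448 (l = Mul(-4, 112) = -448)
Add(Add(2430, l), 2911) = Add(Add(2430, -448), 2911) = Add(1982, 2911) = 4893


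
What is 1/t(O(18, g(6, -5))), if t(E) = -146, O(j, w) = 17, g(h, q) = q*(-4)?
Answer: -1/146 ≈ -0.0068493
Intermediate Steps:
g(h, q) = -4*q
1/t(O(18, g(6, -5))) = 1/(-146) = -1/146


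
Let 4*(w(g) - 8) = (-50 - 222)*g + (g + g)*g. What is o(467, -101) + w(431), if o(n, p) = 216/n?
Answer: 59384619/934 ≈ 63581.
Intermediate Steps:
w(g) = 8 + g²/2 - 68*g (w(g) = 8 + ((-50 - 222)*g + (g + g)*g)/4 = 8 + (-272*g + (2*g)*g)/4 = 8 + (-272*g + 2*g²)/4 = 8 + (g²/2 - 68*g) = 8 + g²/2 - 68*g)
o(467, -101) + w(431) = 216/467 + (8 + (½)*431² - 68*431) = 216*(1/467) + (8 + (½)*185761 - 29308) = 216/467 + (8 + 185761/2 - 29308) = 216/467 + 127161/2 = 59384619/934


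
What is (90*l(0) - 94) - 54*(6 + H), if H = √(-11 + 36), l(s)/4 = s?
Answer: -688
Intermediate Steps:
l(s) = 4*s
H = 5 (H = √25 = 5)
(90*l(0) - 94) - 54*(6 + H) = (90*(4*0) - 94) - 54*(6 + 5) = (90*0 - 94) - 54*11 = (0 - 94) - 594 = -94 - 594 = -688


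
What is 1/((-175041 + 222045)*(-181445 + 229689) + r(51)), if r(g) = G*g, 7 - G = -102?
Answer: 1/2267666535 ≈ 4.4098e-10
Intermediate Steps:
G = 109 (G = 7 - 1*(-102) = 7 + 102 = 109)
r(g) = 109*g
1/((-175041 + 222045)*(-181445 + 229689) + r(51)) = 1/((-175041 + 222045)*(-181445 + 229689) + 109*51) = 1/(47004*48244 + 5559) = 1/(2267660976 + 5559) = 1/2267666535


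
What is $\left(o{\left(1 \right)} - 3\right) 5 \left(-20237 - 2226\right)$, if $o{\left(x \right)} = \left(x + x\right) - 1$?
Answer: $224630$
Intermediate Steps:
$o{\left(x \right)} = -1 + 2 x$ ($o{\left(x \right)} = 2 x - 1 = -1 + 2 x$)
$\left(o{\left(1 \right)} - 3\right) 5 \left(-20237 - 2226\right) = \left(\left(-1 + 2 \cdot 1\right) - 3\right) 5 \left(-20237 - 2226\right) = \left(\left(-1 + 2\right) - 3\right) 5 \left(-22463\right) = \left(1 - 3\right) 5 \left(-22463\right) = \left(-2\right) 5 \left(-22463\right) = \left(-10\right) \left(-22463\right) = 224630$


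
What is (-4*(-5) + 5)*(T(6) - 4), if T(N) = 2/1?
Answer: -50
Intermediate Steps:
T(N) = 2 (T(N) = 2*1 = 2)
(-4*(-5) + 5)*(T(6) - 4) = (-4*(-5) + 5)*(2 - 4) = (20 + 5)*(-2) = 25*(-2) = -50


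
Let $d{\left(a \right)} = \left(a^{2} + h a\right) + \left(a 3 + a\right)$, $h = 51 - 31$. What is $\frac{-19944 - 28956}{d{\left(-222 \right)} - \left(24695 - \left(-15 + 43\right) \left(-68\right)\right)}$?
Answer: $- \frac{48900}{17357} \approx -2.8173$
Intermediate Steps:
$h = 20$
$d{\left(a \right)} = a^{2} + 24 a$ ($d{\left(a \right)} = \left(a^{2} + 20 a\right) + \left(a 3 + a\right) = \left(a^{2} + 20 a\right) + \left(3 a + a\right) = \left(a^{2} + 20 a\right) + 4 a = a^{2} + 24 a$)
$\frac{-19944 - 28956}{d{\left(-222 \right)} - \left(24695 - \left(-15 + 43\right) \left(-68\right)\right)} = \frac{-19944 - 28956}{- 222 \left(24 - 222\right) - \left(24695 - \left(-15 + 43\right) \left(-68\right)\right)} = - \frac{48900}{\left(-222\right) \left(-198\right) + \left(-24695 + 28 \left(-68\right)\right)} = - \frac{48900}{43956 - 26599} = - \frac{48900}{17357}$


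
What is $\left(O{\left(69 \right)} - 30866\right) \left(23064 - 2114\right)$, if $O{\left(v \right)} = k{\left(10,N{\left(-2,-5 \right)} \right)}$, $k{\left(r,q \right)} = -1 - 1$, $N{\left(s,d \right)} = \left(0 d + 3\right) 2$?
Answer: $-646684600$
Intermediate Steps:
$N{\left(s,d \right)} = 6$ ($N{\left(s,d \right)} = \left(0 + 3\right) 2 = 3 \cdot 2 = 6$)
$k{\left(r,q \right)} = -2$ ($k{\left(r,q \right)} = -1 - 1 = -2$)
$O{\left(v \right)} = -2$
$\left(O{\left(69 \right)} - 30866\right) \left(23064 - 2114\right) = \left(-2 - 30866\right) \left(23064 - 2114\right) = \left(-30868\right) 20950 = -646684600$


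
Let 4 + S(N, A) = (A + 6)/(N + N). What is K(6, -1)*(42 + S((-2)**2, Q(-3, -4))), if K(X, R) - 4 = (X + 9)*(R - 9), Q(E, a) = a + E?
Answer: -22119/4 ≈ -5529.8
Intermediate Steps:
Q(E, a) = E + a
K(X, R) = 4 + (-9 + R)*(9 + X) (K(X, R) = 4 + (X + 9)*(R - 9) = 4 + (9 + X)*(-9 + R) = 4 + (-9 + R)*(9 + X))
S(N, A) = -4 + (6 + A)/(2*N) (S(N, A) = -4 + (A + 6)/(N + N) = -4 + (6 + A)/((2*N)) = -4 + (6 + A)*(1/(2*N)) = -4 + (6 + A)/(2*N))
K(6, -1)*(42 + S((-2)**2, Q(-3, -4))) = (-77 - 9*6 + 9*(-1) - 1*6)*(42 + (6 + (-3 - 4) - 8*(-2)**2)/(2*((-2)**2))) = (-77 - 54 - 9 - 6)*(42 + (1/2)*(6 - 7 - 8*4)/4) = -146*(42 + (1/2)*(1/4)*(6 - 7 - 32)) = -146*(42 + (1/2)*(1/4)*(-33)) = -146*(42 - 33/8) = -146*303/8 = -22119/4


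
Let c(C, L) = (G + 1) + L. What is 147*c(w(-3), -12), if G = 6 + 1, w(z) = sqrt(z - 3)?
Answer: -588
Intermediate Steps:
w(z) = sqrt(-3 + z)
G = 7
c(C, L) = 8 + L (c(C, L) = (7 + 1) + L = 8 + L)
147*c(w(-3), -12) = 147*(8 - 12) = 147*(-4) = -588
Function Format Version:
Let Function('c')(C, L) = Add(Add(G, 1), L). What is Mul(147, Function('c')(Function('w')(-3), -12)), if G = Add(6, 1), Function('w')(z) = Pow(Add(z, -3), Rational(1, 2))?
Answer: -588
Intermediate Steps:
Function('w')(z) = Pow(Add(-3, z), Rational(1, 2))
G = 7
Function('c')(C, L) = Add(8, L) (Function('c')(C, L) = Add(Add(7, 1), L) = Add(8, L))
Mul(147, Function('c')(Function('w')(-3), -12)) = Mul(147, Add(8, -12)) = Mul(147, -4) = -588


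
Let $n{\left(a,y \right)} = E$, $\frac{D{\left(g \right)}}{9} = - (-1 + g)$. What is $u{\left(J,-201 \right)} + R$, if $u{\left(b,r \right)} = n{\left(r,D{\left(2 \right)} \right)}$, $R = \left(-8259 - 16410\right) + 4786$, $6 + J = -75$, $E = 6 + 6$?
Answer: $-19871$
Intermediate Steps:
$E = 12$
$J = -81$ ($J = -6 - 75 = -81$)
$D{\left(g \right)} = 9 - 9 g$ ($D{\left(g \right)} = 9 \left(- (-1 + g)\right) = 9 \left(1 - g\right) = 9 - 9 g$)
$R = -19883$ ($R = -24669 + 4786 = -19883$)
$n{\left(a,y \right)} = 12$
$u{\left(b,r \right)} = 12$
$u{\left(J,-201 \right)} + R = 12 - 19883 = -19871$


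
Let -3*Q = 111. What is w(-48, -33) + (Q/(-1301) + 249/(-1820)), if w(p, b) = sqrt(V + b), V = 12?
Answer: -256609/2367820 + I*sqrt(21) ≈ -0.10837 + 4.5826*I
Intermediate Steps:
Q = -37 (Q = -1/3*111 = -37)
w(p, b) = sqrt(12 + b)
w(-48, -33) + (Q/(-1301) + 249/(-1820)) = sqrt(12 - 33) + (-37/(-1301) + 249/(-1820)) = sqrt(-21) + (-37*(-1/1301) + 249*(-1/1820)) = I*sqrt(21) + (37/1301 - 249/1820) = I*sqrt(21) - 256609/2367820 = -256609/2367820 + I*sqrt(21)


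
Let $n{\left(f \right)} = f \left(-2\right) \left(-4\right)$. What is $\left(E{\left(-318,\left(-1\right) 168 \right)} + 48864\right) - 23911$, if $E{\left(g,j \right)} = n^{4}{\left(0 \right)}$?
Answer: $24953$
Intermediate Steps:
$n{\left(f \right)} = 8 f$ ($n{\left(f \right)} = - 2 f \left(-4\right) = 8 f$)
$E{\left(g,j \right)} = 0$ ($E{\left(g,j \right)} = \left(8 \cdot 0\right)^{4} = 0^{4} = 0$)
$\left(E{\left(-318,\left(-1\right) 168 \right)} + 48864\right) - 23911 = \left(0 + 48864\right) - 23911 = 48864 - 23911 = 24953$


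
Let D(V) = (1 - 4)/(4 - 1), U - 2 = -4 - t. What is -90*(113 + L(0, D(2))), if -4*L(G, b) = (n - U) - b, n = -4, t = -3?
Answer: -10260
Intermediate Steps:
U = 1 (U = 2 + (-4 - 1*(-3)) = 2 + (-4 + 3) = 2 - 1 = 1)
D(V) = -1 (D(V) = -3/3 = -3*⅓ = -1)
L(G, b) = 5/4 + b/4 (L(G, b) = -((-4 - 1*1) - b)/4 = -((-4 - 1) - b)/4 = -(-5 - b)/4 = 5/4 + b/4)
-90*(113 + L(0, D(2))) = -90*(113 + (5/4 + (¼)*(-1))) = -90*(113 + (5/4 - ¼)) = -90*(113 + 1) = -90*114 = -10260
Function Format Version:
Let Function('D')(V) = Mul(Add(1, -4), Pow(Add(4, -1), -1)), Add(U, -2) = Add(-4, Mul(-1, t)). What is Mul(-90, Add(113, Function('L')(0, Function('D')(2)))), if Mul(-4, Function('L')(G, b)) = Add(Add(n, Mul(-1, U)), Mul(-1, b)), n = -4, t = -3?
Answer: -10260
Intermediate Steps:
U = 1 (U = Add(2, Add(-4, Mul(-1, -3))) = Add(2, Add(-4, 3)) = Add(2, -1) = 1)
Function('D')(V) = -1 (Function('D')(V) = Mul(-3, Pow(3, -1)) = Mul(-3, Rational(1, 3)) = -1)
Function('L')(G, b) = Add(Rational(5, 4), Mul(Rational(1, 4), b)) (Function('L')(G, b) = Mul(Rational(-1, 4), Add(Add(-4, Mul(-1, 1)), Mul(-1, b))) = Mul(Rational(-1, 4), Add(Add(-4, -1), Mul(-1, b))) = Mul(Rational(-1, 4), Add(-5, Mul(-1, b))) = Add(Rational(5, 4), Mul(Rational(1, 4), b)))
Mul(-90, Add(113, Function('L')(0, Function('D')(2)))) = Mul(-90, Add(113, Add(Rational(5, 4), Mul(Rational(1, 4), -1)))) = Mul(-90, Add(113, Add(Rational(5, 4), Rational(-1, 4)))) = Mul(-90, Add(113, 1)) = Mul(-90, 114) = -10260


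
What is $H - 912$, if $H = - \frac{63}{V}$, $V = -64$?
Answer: $- \frac{58305}{64} \approx -911.02$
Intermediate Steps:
$H = \frac{63}{64}$ ($H = - \frac{63}{-64} = \left(-63\right) \left(- \frac{1}{64}\right) = \frac{63}{64} \approx 0.98438$)
$H - 912 = \frac{63}{64} - 912 = - \frac{58305}{64}$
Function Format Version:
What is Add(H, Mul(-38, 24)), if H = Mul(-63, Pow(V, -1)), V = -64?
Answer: Rational(-58305, 64) ≈ -911.02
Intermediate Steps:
H = Rational(63, 64) (H = Mul(-63, Pow(-64, -1)) = Mul(-63, Rational(-1, 64)) = Rational(63, 64) ≈ 0.98438)
Add(H, Mul(-38, 24)) = Add(Rational(63, 64), Mul(-38, 24)) = Add(Rational(63, 64), -912) = Rational(-58305, 64)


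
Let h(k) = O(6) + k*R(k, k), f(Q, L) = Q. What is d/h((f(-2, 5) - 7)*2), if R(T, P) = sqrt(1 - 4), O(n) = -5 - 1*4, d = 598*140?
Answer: -6440/9 + 12880*I*sqrt(3)/9 ≈ -715.56 + 2478.8*I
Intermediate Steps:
d = 83720
O(n) = -9 (O(n) = -5 - 4 = -9)
R(T, P) = I*sqrt(3) (R(T, P) = sqrt(-3) = I*sqrt(3))
h(k) = -9 + I*k*sqrt(3) (h(k) = -9 + k*(I*sqrt(3)) = -9 + I*k*sqrt(3))
d/h((f(-2, 5) - 7)*2) = 83720/(-9 + I*((-2 - 7)*2)*sqrt(3)) = 83720/(-9 + I*(-9*2)*sqrt(3)) = 83720/(-9 + I*(-18)*sqrt(3)) = 83720/(-9 - 18*I*sqrt(3))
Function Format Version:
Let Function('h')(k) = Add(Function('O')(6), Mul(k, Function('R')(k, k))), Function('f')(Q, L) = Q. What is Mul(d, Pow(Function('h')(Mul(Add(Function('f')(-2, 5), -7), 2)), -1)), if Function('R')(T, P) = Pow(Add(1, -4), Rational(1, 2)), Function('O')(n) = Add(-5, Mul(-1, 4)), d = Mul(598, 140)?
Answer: Add(Rational(-6440, 9), Mul(Rational(12880, 9), I, Pow(3, Rational(1, 2)))) ≈ Add(-715.56, Mul(2478.8, I))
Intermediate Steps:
d = 83720
Function('O')(n) = -9 (Function('O')(n) = Add(-5, -4) = -9)
Function('R')(T, P) = Mul(I, Pow(3, Rational(1, 2))) (Function('R')(T, P) = Pow(-3, Rational(1, 2)) = Mul(I, Pow(3, Rational(1, 2))))
Function('h')(k) = Add(-9, Mul(I, k, Pow(3, Rational(1, 2)))) (Function('h')(k) = Add(-9, Mul(k, Mul(I, Pow(3, Rational(1, 2))))) = Add(-9, Mul(I, k, Pow(3, Rational(1, 2)))))
Mul(d, Pow(Function('h')(Mul(Add(Function('f')(-2, 5), -7), 2)), -1)) = Mul(83720, Pow(Add(-9, Mul(I, Mul(Add(-2, -7), 2), Pow(3, Rational(1, 2)))), -1)) = Mul(83720, Pow(Add(-9, Mul(I, Mul(-9, 2), Pow(3, Rational(1, 2)))), -1)) = Mul(83720, Pow(Add(-9, Mul(I, -18, Pow(3, Rational(1, 2)))), -1)) = Mul(83720, Pow(Add(-9, Mul(-18, I, Pow(3, Rational(1, 2)))), -1))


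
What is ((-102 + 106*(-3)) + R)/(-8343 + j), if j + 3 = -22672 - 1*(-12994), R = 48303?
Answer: -15961/6008 ≈ -2.6566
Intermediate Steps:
j = -9681 (j = -3 + (-22672 - 1*(-12994)) = -3 + (-22672 + 12994) = -3 - 9678 = -9681)
((-102 + 106*(-3)) + R)/(-8343 + j) = ((-102 + 106*(-3)) + 48303)/(-8343 - 9681) = ((-102 - 318) + 48303)/(-18024) = (-420 + 48303)*(-1/18024) = 47883*(-1/18024) = -15961/6008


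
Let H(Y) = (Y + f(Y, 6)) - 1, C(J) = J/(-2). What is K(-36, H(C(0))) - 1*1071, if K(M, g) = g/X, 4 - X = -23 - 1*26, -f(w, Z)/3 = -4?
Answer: -56752/53 ≈ -1070.8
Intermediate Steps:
f(w, Z) = 12 (f(w, Z) = -3*(-4) = 12)
C(J) = -J/2 (C(J) = J*(-½) = -J/2)
X = 53 (X = 4 - (-23 - 1*26) = 4 - (-23 - 26) = 4 - 1*(-49) = 4 + 49 = 53)
H(Y) = 11 + Y (H(Y) = (Y + 12) - 1 = (12 + Y) - 1 = 11 + Y)
K(M, g) = g/53
K(-36, H(C(0))) - 1*1071 = (11 - ½*0)/53 - 1*1071 = (11 + 0)/53 - 1071 = (1/53)*11 - 1071 = 11/53 - 1071 = -56752/53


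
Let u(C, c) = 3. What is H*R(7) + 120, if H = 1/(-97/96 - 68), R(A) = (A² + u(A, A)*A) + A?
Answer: 787608/6625 ≈ 118.88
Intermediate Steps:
R(A) = A² + 4*A (R(A) = (A² + 3*A) + A = A² + 4*A)
H = -96/6625 (H = 1/(-97*1/96 - 68) = 1/(-97/96 - 68) = 1/(-6625/96) = -96/6625 ≈ -0.014491)
H*R(7) + 120 = -672*(4 + 7)/6625 + 120 = -672*11/6625 + 120 = -96/6625*77 + 120 = -7392/6625 + 120 = 787608/6625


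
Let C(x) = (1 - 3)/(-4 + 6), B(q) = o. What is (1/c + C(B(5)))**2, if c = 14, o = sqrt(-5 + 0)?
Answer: 169/196 ≈ 0.86224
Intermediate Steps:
o = I*sqrt(5) (o = sqrt(-5) = I*sqrt(5) ≈ 2.2361*I)
B(q) = I*sqrt(5)
C(x) = -1 (C(x) = -2/2 = -2*1/2 = -1)
(1/c + C(B(5)))**2 = (1/14 - 1)**2 = (-13/14)**2 = 169/196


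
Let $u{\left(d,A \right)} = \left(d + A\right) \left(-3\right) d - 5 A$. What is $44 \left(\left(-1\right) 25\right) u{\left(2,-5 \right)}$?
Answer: $-47300$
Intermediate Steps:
$u{\left(d,A \right)} = - 5 A + d \left(- 3 A - 3 d\right)$ ($u{\left(d,A \right)} = \left(A + d\right) \left(-3\right) d - 5 A = \left(- 3 A - 3 d\right) d - 5 A = d \left(- 3 A - 3 d\right) - 5 A = - 5 A + d \left(- 3 A - 3 d\right)$)
$44 \left(\left(-1\right) 25\right) u{\left(2,-5 \right)} = 44 \left(\left(-1\right) 25\right) \left(\left(-5\right) \left(-5\right) - 3 \cdot 2^{2} - \left(-15\right) 2\right) = 44 \left(-25\right) \left(25 - 12 + 30\right) = - 1100 \left(25 - 12 + 30\right) = \left(-1100\right) 43 = -47300$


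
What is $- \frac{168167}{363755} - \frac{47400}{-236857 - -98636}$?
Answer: $- \frac{6002223907}{50278579855} \approx -0.11938$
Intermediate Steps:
$- \frac{168167}{363755} - \frac{47400}{-236857 - -98636} = \left(-168167\right) \frac{1}{363755} - \frac{47400}{-236857 + 98636} = - \frac{168167}{363755} - \frac{47400}{-138221} = - \frac{168167}{363755} - - \frac{47400}{138221} = - \frac{168167}{363755} + \frac{47400}{138221} = - \frac{6002223907}{50278579855}$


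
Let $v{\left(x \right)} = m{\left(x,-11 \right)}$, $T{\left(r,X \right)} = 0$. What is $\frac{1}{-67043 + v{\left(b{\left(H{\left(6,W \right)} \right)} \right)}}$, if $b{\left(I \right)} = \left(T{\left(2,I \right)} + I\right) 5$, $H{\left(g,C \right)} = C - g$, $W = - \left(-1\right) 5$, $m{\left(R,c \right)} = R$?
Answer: $- \frac{1}{67048} \approx -1.4915 \cdot 10^{-5}$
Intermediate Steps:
$W = 5$ ($W = \left(-1\right) \left(-5\right) = 5$)
$b{\left(I \right)} = 5 I$ ($b{\left(I \right)} = \left(0 + I\right) 5 = I 5 = 5 I$)
$v{\left(x \right)} = x$
$\frac{1}{-67043 + v{\left(b{\left(H{\left(6,W \right)} \right)} \right)}} = \frac{1}{-67043 + 5 \left(5 - 6\right)} = \frac{1}{-67043 + 5 \left(-1\right)} = \frac{1}{-67043 - 5} = \frac{1}{-67048} = - \frac{1}{67048}$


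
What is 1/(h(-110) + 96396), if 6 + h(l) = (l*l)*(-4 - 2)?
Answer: 1/23790 ≈ 4.2034e-5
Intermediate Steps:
h(l) = -6 - 6*l**2 (h(l) = -6 + (l*l)*(-4 - 2) = -6 + l**2*(-6) = -6 - 6*l**2)
1/(h(-110) + 96396) = 1/((-6 - 6*(-110)**2) + 96396) = 1/((-6 - 6*12100) + 96396) = 1/((-6 - 72600) + 96396) = 1/(-72606 + 96396) = 1/23790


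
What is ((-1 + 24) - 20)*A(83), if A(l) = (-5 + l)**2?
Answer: 18252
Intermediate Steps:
((-1 + 24) - 20)*A(83) = ((-1 + 24) - 20)*(-5 + 83)**2 = (23 - 20)*78**2 = 3*6084 = 18252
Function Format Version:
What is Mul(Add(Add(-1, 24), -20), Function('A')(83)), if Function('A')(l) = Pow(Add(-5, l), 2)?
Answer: 18252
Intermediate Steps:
Mul(Add(Add(-1, 24), -20), Function('A')(83)) = Mul(Add(Add(-1, 24), -20), Pow(Add(-5, 83), 2)) = Mul(Add(23, -20), Pow(78, 2)) = Mul(3, 6084) = 18252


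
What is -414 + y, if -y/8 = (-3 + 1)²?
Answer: -446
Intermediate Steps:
y = -32 (y = -8*(-3 + 1)² = -8*(-2)² = -8*4 = -32)
-414 + y = -414 - 32 = -446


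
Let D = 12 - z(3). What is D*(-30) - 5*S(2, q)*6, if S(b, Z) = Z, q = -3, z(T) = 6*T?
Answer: 270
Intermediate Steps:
D = -6 (D = 12 - 6*3 = 12 - 1*18 = 12 - 18 = -6)
D*(-30) - 5*S(2, q)*6 = -6*(-30) - 5*(-3)*6 = 180 + 15*6 = 180 + 90 = 270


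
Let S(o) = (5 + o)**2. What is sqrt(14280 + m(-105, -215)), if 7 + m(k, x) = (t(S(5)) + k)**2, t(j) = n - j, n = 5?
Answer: sqrt(54273) ≈ 232.97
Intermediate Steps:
t(j) = 5 - j
m(k, x) = -7 + (-95 + k)**2 (m(k, x) = -7 + ((5 - (5 + 5)**2) + k)**2 = -7 + ((5 - 1*10**2) + k)**2 = -7 + ((5 - 1*100) + k)**2 = -7 + ((5 - 100) + k)**2 = -7 + (-95 + k)**2)
sqrt(14280 + m(-105, -215)) = sqrt(14280 + (-7 + (-95 - 105)**2)) = sqrt(14280 + (-7 + (-200)**2)) = sqrt(14280 + (-7 + 40000)) = sqrt(14280 + 39993) = sqrt(54273)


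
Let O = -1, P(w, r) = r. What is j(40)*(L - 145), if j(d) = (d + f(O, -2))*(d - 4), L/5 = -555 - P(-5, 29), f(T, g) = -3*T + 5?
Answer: -5296320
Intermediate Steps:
f(T, g) = 5 - 3*T
L = -2920 (L = 5*(-555 - 1*29) = 5*(-555 - 29) = 5*(-584) = -2920)
j(d) = (-4 + d)*(8 + d) (j(d) = (d + (5 - 3*(-1)))*(d - 4) = (d + (5 + 3))*(-4 + d) = (d + 8)*(-4 + d) = (8 + d)*(-4 + d) = (-4 + d)*(8 + d))
j(40)*(L - 145) = (-32 + 40² + 4*40)*(-2920 - 145) = (-32 + 1600 + 160)*(-3065) = 1728*(-3065) = -5296320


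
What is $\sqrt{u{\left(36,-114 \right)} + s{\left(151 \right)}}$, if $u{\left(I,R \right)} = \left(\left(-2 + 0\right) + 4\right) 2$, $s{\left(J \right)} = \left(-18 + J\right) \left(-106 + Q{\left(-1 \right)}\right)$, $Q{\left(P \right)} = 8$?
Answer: $i \sqrt{13030} \approx 114.15 i$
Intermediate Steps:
$s{\left(J \right)} = 1764 - 98 J$ ($s{\left(J \right)} = \left(-18 + J\right) \left(-106 + 8\right) = \left(-18 + J\right) \left(-98\right) = 1764 - 98 J$)
$u{\left(I,R \right)} = 4$ ($u{\left(I,R \right)} = \left(-2 + 4\right) 2 = 2 \cdot 2 = 4$)
$\sqrt{u{\left(36,-114 \right)} + s{\left(151 \right)}} = \sqrt{4 + \left(1764 - 14798\right)} = \sqrt{4 - 13034} = \sqrt{-13030} = i \sqrt{13030}$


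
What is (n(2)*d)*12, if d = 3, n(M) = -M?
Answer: -72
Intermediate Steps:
(n(2)*d)*12 = (-1*2*3)*12 = -2*3*12 = -6*12 = -72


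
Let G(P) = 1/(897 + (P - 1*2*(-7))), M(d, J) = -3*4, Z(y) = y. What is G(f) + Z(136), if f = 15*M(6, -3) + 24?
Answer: 102681/755 ≈ 136.00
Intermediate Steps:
M(d, J) = -12
f = -156 (f = 15*(-12) + 24 = -180 + 24 = -156)
G(P) = 1/(911 + P) (G(P) = 1/(897 + (P - 2*(-7))) = 1/(897 + (P + 14)) = 1/(897 + (14 + P)) = 1/(911 + P))
G(f) + Z(136) = 1/(911 - 156) + 136 = 1/755 + 136 = 102681/755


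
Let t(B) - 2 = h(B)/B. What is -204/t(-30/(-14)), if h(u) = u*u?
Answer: -1428/29 ≈ -49.241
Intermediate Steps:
h(u) = u²
t(B) = 2 + B (t(B) = 2 + B²/B = 2 + B)
-204/t(-30/(-14)) = -204/(2 - 30/(-14)) = -204/(2 - 30*(-1/14)) = -204/(2 + 15/7) = -204/29/7 = -204*7/29 = -1428/29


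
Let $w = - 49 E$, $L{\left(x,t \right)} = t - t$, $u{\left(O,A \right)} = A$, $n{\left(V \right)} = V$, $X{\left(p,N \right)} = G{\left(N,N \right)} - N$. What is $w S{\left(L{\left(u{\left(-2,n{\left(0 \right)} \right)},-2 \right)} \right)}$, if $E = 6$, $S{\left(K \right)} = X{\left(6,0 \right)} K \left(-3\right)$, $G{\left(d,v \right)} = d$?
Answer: $0$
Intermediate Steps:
$X{\left(p,N \right)} = 0$ ($X{\left(p,N \right)} = N - N = 0$)
$L{\left(x,t \right)} = 0$
$S{\left(K \right)} = 0$ ($S{\left(K \right)} = 0 K \left(-3\right) = 0 \left(-3\right) = 0$)
$w = -294$ ($w = \left(-49\right) 6 = -294$)
$w S{\left(L{\left(u{\left(-2,n{\left(0 \right)} \right)},-2 \right)} \right)} = \left(-294\right) 0 = 0$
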